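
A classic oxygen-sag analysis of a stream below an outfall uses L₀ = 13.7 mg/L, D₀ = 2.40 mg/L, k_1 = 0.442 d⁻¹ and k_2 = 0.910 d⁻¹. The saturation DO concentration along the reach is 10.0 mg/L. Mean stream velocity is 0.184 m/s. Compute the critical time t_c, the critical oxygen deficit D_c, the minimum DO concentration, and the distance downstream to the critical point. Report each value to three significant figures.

t_c ≈ 1.10 d; D_c ≈ 4.08 mg/L; min DO ≈ 5.92 mg/L; x_c ≈ 17.6 km

With k_2/k_1 = 2.059 and 1 − D₀(k_2−k_1)/(k_1 L₀) = 0.8145,
t_c = ln(2.059 × 0.8145) / (0.910 − 0.442) = ln(1.677) / 0.4680 = 0.5170/0.4680 = 1.105 d.
L(t_c) = L₀ e^(−k_1 t_c) = 13.7 × 0.6137 = 8.408 mg/L, and at the critical point k_2 D_c = k_1 L, so D_c = (0.442/0.910) × 8.408 = 4.084 mg/L.
Minimum DO = C_s − D_c = 10.0 − 4.084 = 5.916 mg/L.
x_c = v t_c = 0.184 m/s × 1.105 d × 86400 s/d = 17560 m ≈ 17.6 km.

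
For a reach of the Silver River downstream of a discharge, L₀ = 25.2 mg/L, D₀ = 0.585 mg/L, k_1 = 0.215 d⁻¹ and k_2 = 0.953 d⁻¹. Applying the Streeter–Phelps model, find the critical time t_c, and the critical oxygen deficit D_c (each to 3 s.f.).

t_c ≈ 1.91 d; D_c ≈ 3.77 mg/L

t_c = [1/(k_2−k_1)] ln[(k_2/k_1)(1 − D₀(k_2−k_1)/(k_1 L₀))]
= [1/(0.953−0.215)] ln[(0.953/0.215)(1 − 0.585×0.7380/(0.215×25.2))]
= (1/0.7380) ln[4.433 × 0.9203] = 1.355 × ln(4.079) = 1.355 × 1.406 = 1.905 d.
D_c = (k_1/k_2) L₀ e^(−k_1 t_c) = (0.215/0.953) × 25.2 × e^(−0.215×1.905) = 0.2256 × 25.2 × 0.6639 = 3.775 mg/L.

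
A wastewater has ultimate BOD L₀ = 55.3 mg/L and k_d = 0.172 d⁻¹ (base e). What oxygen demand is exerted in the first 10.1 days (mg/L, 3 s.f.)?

y_t = L₀(1 − e^(−k_d t)) = 55.3 × (1 − e^(−0.172×10.1))
= 55.3 × (1 − 0.1760) = 55.3 × 0.8240 = 45.57 mg/L.

y ≈ 45.6 mg/L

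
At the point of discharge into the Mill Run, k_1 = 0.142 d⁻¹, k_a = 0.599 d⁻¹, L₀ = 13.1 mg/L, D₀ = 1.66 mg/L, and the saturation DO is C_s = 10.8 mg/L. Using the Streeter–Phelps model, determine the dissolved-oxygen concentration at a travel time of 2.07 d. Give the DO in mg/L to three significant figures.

k_1 L₀/(k_a−k_1) = 0.142×13.1/(0.599−0.142) = 1.860/0.4570 = 4.070 mg/L.
e^(−k_1 t) = e^(−0.142×2.070) = 0.7453; e^(−k_a t) = e^(−0.599×2.070) = 0.2894.
D = 4.070 × (0.7453 − 0.2894) + 1.66 × 0.2894 = 1.856 + 0.4804 = 2.336 mg/L.
DO = C_s − D = 10.8 − 2.336 = 8.464 mg/L.

DO ≈ 8.46 mg/L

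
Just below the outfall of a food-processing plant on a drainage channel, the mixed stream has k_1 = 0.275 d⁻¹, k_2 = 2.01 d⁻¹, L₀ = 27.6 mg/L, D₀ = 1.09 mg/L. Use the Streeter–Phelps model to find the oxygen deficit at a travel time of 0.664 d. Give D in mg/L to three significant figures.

k_1 L₀/(k_2−k_1) = 0.275×27.6/(2.01−0.275) = 7.590/1.735 = 4.375 mg/L.
e^(−k_1 t) = e^(−0.275×0.6640) = 0.8331; e^(−k_2 t) = e^(−2.01×0.6640) = 0.2633.
D = 4.375 × (0.8331 − 0.2633) + 1.09 × 0.2633 = 2.493 + 0.2869 = 2.780 mg/L.

D ≈ 2.78 mg/L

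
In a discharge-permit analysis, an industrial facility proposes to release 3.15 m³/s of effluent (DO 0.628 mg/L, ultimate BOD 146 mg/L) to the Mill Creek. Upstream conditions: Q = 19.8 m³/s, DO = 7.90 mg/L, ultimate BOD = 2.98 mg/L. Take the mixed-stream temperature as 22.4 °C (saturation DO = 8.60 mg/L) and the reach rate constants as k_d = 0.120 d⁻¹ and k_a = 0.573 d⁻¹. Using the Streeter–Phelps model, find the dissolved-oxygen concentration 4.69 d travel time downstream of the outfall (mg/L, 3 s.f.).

Mixed DO = (19.8×7.90 + 3.15×0.628)/(19.8+3.15) = 158.4/22.95 = 6.902 mg/L.
Mixed L₀ = (19.8×2.98 + 3.15×146)/(22.95) = 518.9/22.95 = 22.61 mg/L.
Initial deficit D₀ = C_s − DO₀ = 8.60 − 6.902 = 1.698 mg/L.
D(4.69) = [0.120×22.61/(0.573−0.120)](e^(−0.120×4.69) − e^(−0.573×4.69)) + 1.698 e^(−0.573×4.69)
= 5.989 × (0.5696 − 0.06806) + 1.698 × 0.06806 = 3.120 mg/L.
DO = 8.60 − 3.120 = 5.480 mg/L.

DO ≈ 5.48 mg/L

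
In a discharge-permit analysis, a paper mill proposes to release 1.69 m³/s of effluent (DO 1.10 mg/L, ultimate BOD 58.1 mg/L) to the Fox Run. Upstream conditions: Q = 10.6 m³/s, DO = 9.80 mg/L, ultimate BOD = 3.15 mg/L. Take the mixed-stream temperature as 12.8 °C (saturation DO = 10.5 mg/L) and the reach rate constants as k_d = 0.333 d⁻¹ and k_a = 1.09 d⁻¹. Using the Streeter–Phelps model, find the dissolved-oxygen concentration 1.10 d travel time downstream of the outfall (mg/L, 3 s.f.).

DO ≈ 8.08 mg/L

Mixed DO = (10.6×9.80 + 1.69×1.10)/(10.6+1.69) = 105.7/12.29 = 8.604 mg/L.
Mixed L₀ = (10.6×3.15 + 1.69×58.1)/(12.29) = 131.6/12.29 = 10.71 mg/L.
Initial deficit D₀ = C_s − DO₀ = 10.5 − 8.604 = 1.896 mg/L.
D(1.10) = [0.333×10.71/(1.09−0.333)](e^(−0.333×1.10) − e^(−1.09×1.10)) + 1.896 e^(−1.09×1.10)
= 4.710 × (0.6933 − 0.3015) + 1.896 × 0.3015 = 2.417 mg/L.
DO = 10.5 − 2.417 = 8.083 mg/L.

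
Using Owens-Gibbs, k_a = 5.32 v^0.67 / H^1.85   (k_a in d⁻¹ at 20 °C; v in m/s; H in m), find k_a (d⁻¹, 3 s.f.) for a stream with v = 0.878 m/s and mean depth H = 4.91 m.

k_a ≈ 0.257 d⁻¹

k_a = 5.32 × 0.878^0.67 / 4.91^1.85 = 5.32 × 0.9165 / 18.99 = 0.2568 d⁻¹.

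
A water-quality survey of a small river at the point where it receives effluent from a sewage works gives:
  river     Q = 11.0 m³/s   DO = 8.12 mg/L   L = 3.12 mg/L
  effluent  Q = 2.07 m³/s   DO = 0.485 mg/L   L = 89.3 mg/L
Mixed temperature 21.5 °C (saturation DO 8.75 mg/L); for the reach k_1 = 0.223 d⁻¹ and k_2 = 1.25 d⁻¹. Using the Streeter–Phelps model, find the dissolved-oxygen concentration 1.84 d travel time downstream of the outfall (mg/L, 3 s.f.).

DO ≈ 6.51 mg/L

Mixed DO = (11.0×8.12 + 2.07×0.485)/(11.0+2.07) = 90.32/13.07 = 6.911 mg/L.
Mixed L₀ = (11.0×3.12 + 2.07×89.3)/(13.07) = 219.2/13.07 = 16.77 mg/L.
Initial deficit D₀ = C_s − DO₀ = 8.75 − 6.911 = 1.839 mg/L.
D(1.84) = [0.223×16.77/(1.25−0.223)](e^(−0.223×1.84) − e^(−1.25×1.84)) + 1.839 e^(−1.25×1.84)
= 3.641 × (0.6634 − 0.1003) + 1.839 × 0.1003 = 2.235 mg/L.
DO = 8.75 − 2.235 = 6.515 mg/L.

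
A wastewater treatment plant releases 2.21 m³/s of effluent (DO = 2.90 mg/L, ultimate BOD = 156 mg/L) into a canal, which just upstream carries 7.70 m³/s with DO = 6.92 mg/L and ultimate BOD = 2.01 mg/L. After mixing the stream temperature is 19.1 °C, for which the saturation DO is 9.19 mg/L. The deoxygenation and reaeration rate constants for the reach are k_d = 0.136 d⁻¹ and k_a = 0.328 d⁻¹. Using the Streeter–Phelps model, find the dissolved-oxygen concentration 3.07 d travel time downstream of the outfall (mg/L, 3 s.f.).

Mixed DO = (7.70×6.92 + 2.21×2.90)/(7.70+2.21) = 59.69/9.910 = 6.024 mg/L.
Mixed L₀ = (7.70×2.01 + 2.21×156)/(9.910) = 360.2/9.910 = 36.35 mg/L.
Initial deficit D₀ = C_s − DO₀ = 9.19 − 6.024 = 3.166 mg/L.
D(3.07) = [0.136×36.35/(0.328−0.136)](e^(−0.136×3.07) − e^(−0.328×3.07)) + 3.166 e^(−0.328×3.07)
= 25.75 × (0.6587 − 0.3653) + 3.166 × 0.3653 = 8.710 mg/L.
DO = 9.19 − 8.710 = 0.4799 mg/L.

DO ≈ 0.480 mg/L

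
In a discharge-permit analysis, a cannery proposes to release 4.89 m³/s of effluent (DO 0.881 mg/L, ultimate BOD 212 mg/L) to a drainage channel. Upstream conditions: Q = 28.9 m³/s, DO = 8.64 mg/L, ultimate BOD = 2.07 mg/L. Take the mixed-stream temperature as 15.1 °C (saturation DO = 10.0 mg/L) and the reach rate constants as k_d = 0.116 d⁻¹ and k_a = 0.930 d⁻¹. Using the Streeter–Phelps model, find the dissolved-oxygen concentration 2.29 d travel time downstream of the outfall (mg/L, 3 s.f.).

Mixed DO = (28.9×8.64 + 4.89×0.881)/(28.9+4.89) = 254.0/33.79 = 7.517 mg/L.
Mixed L₀ = (28.9×2.07 + 4.89×212)/(33.79) = 1097/33.79 = 32.45 mg/L.
Initial deficit D₀ = C_s − DO₀ = 10.0 − 7.517 = 2.483 mg/L.
D(2.29) = [0.116×32.45/(0.930−0.116)](e^(−0.116×2.29) − e^(−0.930×2.29)) + 2.483 e^(−0.930×2.29)
= 4.624 × (0.7667 − 0.1189) + 2.483 × 0.1189 = 3.291 mg/L.
DO = 10.0 − 3.291 = 6.709 mg/L.

DO ≈ 6.71 mg/L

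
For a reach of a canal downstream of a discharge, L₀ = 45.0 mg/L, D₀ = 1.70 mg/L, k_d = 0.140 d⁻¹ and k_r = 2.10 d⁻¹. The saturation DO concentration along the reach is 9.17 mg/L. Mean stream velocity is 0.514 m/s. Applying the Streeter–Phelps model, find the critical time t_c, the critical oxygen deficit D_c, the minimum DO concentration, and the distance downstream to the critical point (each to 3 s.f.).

t_c = [1/(k_r−k_d)] ln[(k_r/k_d)(1 − D₀(k_r−k_d)/(k_d L₀))]
= [1/(2.10−0.140)] ln[(2.10/0.140)(1 − 1.70×1.960/(0.140×45.0))]
= (1/1.960) ln[15.00 × 0.4711] = 0.5102 × ln(7.067) = 0.5102 × 1.955 = 0.9976 d.
L(t_c) = L₀ e^(−k_d t_c) = 45.0 × 0.8696 = 39.13 mg/L, and at the critical point k_r D_c = k_d L, so D_c = (0.140/2.10) × 39.13 = 2.609 mg/L.
Minimum DO = C_s − D_c = 9.17 − 2.609 = 6.561 mg/L.
x_c = v t_c = 0.514 m/s × 0.9976 d × 86400 s/d = 44310 m ≈ 44.3 km.

t_c ≈ 0.998 d; D_c ≈ 2.61 mg/L; min DO ≈ 6.56 mg/L; x_c ≈ 44.3 km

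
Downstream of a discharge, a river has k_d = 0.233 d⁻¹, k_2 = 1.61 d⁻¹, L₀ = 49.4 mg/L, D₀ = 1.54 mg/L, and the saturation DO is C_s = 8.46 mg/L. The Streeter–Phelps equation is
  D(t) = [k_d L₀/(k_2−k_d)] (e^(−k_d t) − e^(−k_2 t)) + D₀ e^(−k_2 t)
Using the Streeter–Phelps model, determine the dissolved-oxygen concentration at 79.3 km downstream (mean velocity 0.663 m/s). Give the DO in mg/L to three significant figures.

DO ≈ 3.14 mg/L

Travel time t = x/v = 79.3 km / (0.663 m/s) = 79300 m / 0.663 m/s = 119600 s = 1.384 d.
k_d L₀/(k_2−k_d) = 0.233×49.4/(1.61−0.233) = 11.51/1.377 = 8.359 mg/L.
e^(−k_d t) = e^(−0.233×1.384) = 0.7243; e^(−k_2 t) = e^(−1.61×1.384) = 0.1077.
D = 8.359 × (0.7243 − 0.1077) + 1.54 × 0.1077 = 5.154 + 0.1658 = 5.320 mg/L.
DO = C_s − D = 8.46 − 5.320 = 3.140 mg/L.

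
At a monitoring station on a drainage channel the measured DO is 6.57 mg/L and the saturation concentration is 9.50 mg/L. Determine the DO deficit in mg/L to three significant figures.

D = C_s − C = 9.50 − 6.57 = 2.93 mg/L.

D ≈ 2.93 mg/L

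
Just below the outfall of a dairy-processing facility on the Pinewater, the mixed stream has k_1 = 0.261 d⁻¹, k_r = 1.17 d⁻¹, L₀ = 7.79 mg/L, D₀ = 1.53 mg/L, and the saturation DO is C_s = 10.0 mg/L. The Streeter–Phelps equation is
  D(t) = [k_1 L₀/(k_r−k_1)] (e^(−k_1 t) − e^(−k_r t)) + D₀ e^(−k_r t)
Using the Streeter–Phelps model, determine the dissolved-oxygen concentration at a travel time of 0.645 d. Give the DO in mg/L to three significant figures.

DO ≈ 8.44 mg/L

k_1 L₀/(k_r−k_1) = 0.261×7.79/(1.17−0.261) = 2.033/0.9090 = 2.237 mg/L.
e^(−k_1 t) = e^(−0.261×0.6450) = 0.8451; e^(−k_r t) = e^(−1.17×0.6450) = 0.4702.
D = 2.237 × (0.8451 − 0.4702) + 1.53 × 0.4702 = 0.8385 + 0.7194 = 1.558 mg/L.
DO = C_s − D = 10.0 − 1.558 = 8.442 mg/L.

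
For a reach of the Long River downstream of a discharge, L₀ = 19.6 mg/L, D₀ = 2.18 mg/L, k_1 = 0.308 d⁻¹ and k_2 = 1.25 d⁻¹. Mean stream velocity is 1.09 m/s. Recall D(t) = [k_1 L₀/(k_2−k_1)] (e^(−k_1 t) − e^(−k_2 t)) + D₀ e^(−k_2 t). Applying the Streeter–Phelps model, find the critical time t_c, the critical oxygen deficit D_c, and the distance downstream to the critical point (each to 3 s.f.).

t_c ≈ 1.05 d; D_c ≈ 3.50 mg/L; x_c ≈ 98.5 km

t_c = [1/(k_2−k_1)] ln[(k_2/k_1)(1 − D₀(k_2−k_1)/(k_1 L₀))]
= [1/(1.25−0.308)] ln[(1.25/0.308)(1 − 2.18×0.9420/(0.308×19.6))]
= (1/0.9420) ln[4.058 × 0.6598] = 1.062 × ln(2.678) = 1.062 × 0.9850 = 1.046 d.
D_c = (k_1/k_2) L₀ e^(−k_1 t_c) = (0.308/1.25) × 19.6 × e^(−0.308×1.046) = 0.2464 × 19.6 × 0.7247 = 3.500 mg/L.
x_c = v t_c = 1.09 m/s × 1.046 d × 86400 s/d = 98480 m ≈ 98.5 km.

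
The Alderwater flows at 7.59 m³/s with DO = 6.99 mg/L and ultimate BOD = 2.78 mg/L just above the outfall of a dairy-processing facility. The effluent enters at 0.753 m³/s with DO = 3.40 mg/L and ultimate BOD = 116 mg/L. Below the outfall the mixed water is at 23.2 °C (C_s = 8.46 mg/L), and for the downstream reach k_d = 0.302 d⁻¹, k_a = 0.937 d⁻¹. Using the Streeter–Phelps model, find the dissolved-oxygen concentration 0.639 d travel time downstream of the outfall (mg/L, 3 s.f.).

Mixed DO = (7.59×6.99 + 0.753×3.40)/(7.59+0.753) = 55.61/8.343 = 6.666 mg/L.
Mixed L₀ = (7.59×2.78 + 0.753×116)/(8.343) = 108.4/8.343 = 13.00 mg/L.
Initial deficit D₀ = C_s − DO₀ = 8.46 − 6.666 = 1.794 mg/L.
D(0.639) = [0.302×13.00/(0.937−0.302)](e^(−0.302×0.639) − e^(−0.937×0.639)) + 1.794 e^(−0.937×0.639)
= 6.182 × (0.8245 − 0.5495) + 1.794 × 0.5495 = 2.686 mg/L.
DO = 8.46 − 2.686 = 5.774 mg/L.

DO ≈ 5.77 mg/L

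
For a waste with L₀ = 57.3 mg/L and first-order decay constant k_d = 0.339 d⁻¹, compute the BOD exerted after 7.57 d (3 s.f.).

y_t = L₀(1 − e^(−k_d t)) = 57.3 × (1 − e^(−0.339×7.57))
= 57.3 × (1 − 0.07682) = 57.3 × 0.9232 = 52.90 mg/L.

y ≈ 52.9 mg/L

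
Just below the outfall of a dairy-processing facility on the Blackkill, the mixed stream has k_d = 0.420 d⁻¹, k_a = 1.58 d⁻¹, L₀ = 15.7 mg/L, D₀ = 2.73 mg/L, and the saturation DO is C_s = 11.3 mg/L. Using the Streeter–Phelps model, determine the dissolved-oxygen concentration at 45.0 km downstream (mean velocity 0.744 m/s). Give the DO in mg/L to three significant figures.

DO ≈ 8.04 mg/L

Travel time t = x/v = 45.0 km / (0.744 m/s) = 45000 m / 0.744 m/s = 60480 s = 0.7000 d.
k_d L₀/(k_a−k_d) = 0.420×15.7/(1.58−0.420) = 6.594/1.160 = 5.684 mg/L.
e^(−k_d t) = e^(−0.420×0.7000) = 0.7453; e^(−k_a t) = e^(−1.58×0.7000) = 0.3309.
D = 5.684 × (0.7453 − 0.3309) + 2.73 × 0.3309 = 2.356 + 0.9032 = 3.259 mg/L.
DO = C_s − D = 11.3 − 3.259 = 8.041 mg/L.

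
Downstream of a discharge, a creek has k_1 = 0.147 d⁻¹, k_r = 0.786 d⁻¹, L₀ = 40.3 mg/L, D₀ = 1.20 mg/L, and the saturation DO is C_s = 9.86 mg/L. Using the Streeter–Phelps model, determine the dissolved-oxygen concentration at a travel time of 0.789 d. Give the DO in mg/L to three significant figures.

DO ≈ 5.95 mg/L

k_1 L₀/(k_r−k_1) = 0.147×40.3/(0.786−0.147) = 5.924/0.6390 = 9.271 mg/L.
e^(−k_1 t) = e^(−0.147×0.7890) = 0.8905; e^(−k_r t) = e^(−0.786×0.7890) = 0.5379.
D = 9.271 × (0.8905 − 0.5379) + 1.20 × 0.5379 = 3.269 + 0.6454 = 3.915 mg/L.
DO = C_s − D = 9.86 − 3.915 = 5.945 mg/L.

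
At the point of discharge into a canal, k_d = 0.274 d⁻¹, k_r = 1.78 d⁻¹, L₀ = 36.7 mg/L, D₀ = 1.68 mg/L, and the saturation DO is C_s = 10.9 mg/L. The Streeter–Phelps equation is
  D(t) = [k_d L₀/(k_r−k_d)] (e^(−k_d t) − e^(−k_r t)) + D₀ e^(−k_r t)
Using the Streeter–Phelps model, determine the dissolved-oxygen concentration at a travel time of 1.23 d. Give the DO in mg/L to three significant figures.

DO ≈ 6.69 mg/L

k_d L₀/(k_r−k_d) = 0.274×36.7/(1.78−0.274) = 10.06/1.506 = 6.677 mg/L.
e^(−k_d t) = e^(−0.274×1.230) = 0.7139; e^(−k_r t) = e^(−1.78×1.230) = 0.1120.
D = 6.677 × (0.7139 − 0.1120) + 1.68 × 0.1120 = 4.019 + 0.1881 = 4.207 mg/L.
DO = C_s − D = 10.9 − 4.207 = 6.693 mg/L.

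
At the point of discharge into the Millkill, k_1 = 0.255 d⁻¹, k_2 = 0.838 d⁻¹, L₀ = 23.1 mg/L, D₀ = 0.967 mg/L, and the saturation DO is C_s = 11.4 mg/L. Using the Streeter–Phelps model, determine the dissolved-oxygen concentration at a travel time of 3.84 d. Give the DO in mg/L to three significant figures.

k_1 L₀/(k_2−k_1) = 0.255×23.1/(0.838−0.255) = 5.891/0.5830 = 10.10 mg/L.
e^(−k_1 t) = e^(−0.255×3.840) = 0.3756; e^(−k_2 t) = e^(−0.838×3.840) = 0.04004.
D = 10.10 × (0.3756 − 0.04004) + 0.967 × 0.04004 = 3.391 + 0.03872 = 3.429 mg/L.
DO = C_s − D = 11.4 − 3.429 = 7.971 mg/L.

DO ≈ 7.97 mg/L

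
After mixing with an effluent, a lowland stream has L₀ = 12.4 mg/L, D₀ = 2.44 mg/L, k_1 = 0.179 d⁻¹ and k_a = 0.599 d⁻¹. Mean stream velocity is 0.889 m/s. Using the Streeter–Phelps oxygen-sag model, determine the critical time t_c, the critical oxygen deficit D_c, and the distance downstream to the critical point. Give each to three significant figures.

At the critical point dD/dt = 0, so k_1 L₀ e^(−k_1 t) = k_a D. Substituting D(t) from the Streeter–Phelps equation and solving for t gives
t_c = ln[(k_a/k_1)(1 − D₀(k_a−k_1)/(k_1 L₀))] / (k_a−k_1).
Here k_a−k_1 = 0.4200 d⁻¹ and 1 − D₀(k_a−k_1)/(k_1 L₀) = 1 − 2.44×0.4200/(0.179×12.4) = 0.5383, so
t_c = ln(3.346 × 0.5383) / 0.4200 = 0.5885 / 0.4200 = 1.401 d.
L(t_c) = L₀ e^(−k_1 t_c) = 12.4 × 0.7782 = 9.649 mg/L, and at the critical point k_a D_c = k_1 L, so D_c = (0.179/0.599) × 9.649 = 2.883 mg/L.
x_c = v t_c = 0.889 m/s × 1.401 d × 86400 s/d = 107600 m ≈ 108 km.

t_c ≈ 1.40 d; D_c ≈ 2.88 mg/L; x_c ≈ 108 km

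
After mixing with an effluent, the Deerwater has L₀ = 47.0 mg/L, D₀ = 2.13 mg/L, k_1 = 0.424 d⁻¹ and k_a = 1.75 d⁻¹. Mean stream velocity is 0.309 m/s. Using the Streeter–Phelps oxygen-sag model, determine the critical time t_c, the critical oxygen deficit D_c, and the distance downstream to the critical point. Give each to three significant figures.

At the critical point dD/dt = 0, so k_1 L₀ e^(−k_1 t) = k_a D. Substituting D(t) from the Streeter–Phelps equation and solving for t gives
t_c = ln[(k_a/k_1)(1 − D₀(k_a−k_1)/(k_1 L₀))] / (k_a−k_1).
Here k_a−k_1 = 1.326 d⁻¹ and 1 − D₀(k_a−k_1)/(k_1 L₀) = 1 − 2.13×1.326/(0.424×47.0) = 0.8583, so
t_c = ln(4.127 × 0.8583) / 1.326 = 1.265 / 1.326 = 0.9538 d.
D_c = (k_1/k_a) L₀ e^(−k_1 t_c) = (0.424/1.75) × 47.0 × e^(−0.424×0.9538) = 0.2423 × 47.0 × 0.6674 = 7.599 mg/L.
x_c = v t_c = 0.309 m/s × 0.9538 d × 86400 s/d = 25470 m ≈ 25.5 km.

t_c ≈ 0.954 d; D_c ≈ 7.60 mg/L; x_c ≈ 25.5 km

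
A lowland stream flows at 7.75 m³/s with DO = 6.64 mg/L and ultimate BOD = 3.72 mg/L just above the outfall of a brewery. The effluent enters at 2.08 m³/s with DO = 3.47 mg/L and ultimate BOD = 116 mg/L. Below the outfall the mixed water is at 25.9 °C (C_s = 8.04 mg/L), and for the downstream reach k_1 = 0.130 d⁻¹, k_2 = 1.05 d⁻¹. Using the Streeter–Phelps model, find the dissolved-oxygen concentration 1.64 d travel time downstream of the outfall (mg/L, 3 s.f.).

Mixed DO = (7.75×6.64 + 2.08×3.47)/(7.75+2.08) = 58.68/9.830 = 5.969 mg/L.
Mixed L₀ = (7.75×3.72 + 2.08×116)/(9.830) = 270.1/9.830 = 27.48 mg/L.
Initial deficit D₀ = C_s − DO₀ = 8.04 − 5.969 = 2.071 mg/L.
D(1.64) = [0.130×27.48/(1.05−0.130)](e^(−0.130×1.64) − e^(−1.05×1.64)) + 2.071 e^(−1.05×1.64)
= 3.883 × (0.8080 − 0.1787) + 2.071 × 0.1787 = 2.813 mg/L.
DO = 8.04 − 2.813 = 5.227 mg/L.

DO ≈ 5.23 mg/L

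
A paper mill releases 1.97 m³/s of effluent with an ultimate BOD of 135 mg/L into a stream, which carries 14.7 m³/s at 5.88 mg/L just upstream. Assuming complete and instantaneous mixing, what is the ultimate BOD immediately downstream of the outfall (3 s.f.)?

Flow-weighted mixing: C = (Q_r C_r + Q_w C_w)/(Q_r + Q_w)
= (14.7×5.88 + 1.97×135)/(14.7 + 1.97) = 352.4/16.67 = 21.14 mg/L.

21.1 mg/L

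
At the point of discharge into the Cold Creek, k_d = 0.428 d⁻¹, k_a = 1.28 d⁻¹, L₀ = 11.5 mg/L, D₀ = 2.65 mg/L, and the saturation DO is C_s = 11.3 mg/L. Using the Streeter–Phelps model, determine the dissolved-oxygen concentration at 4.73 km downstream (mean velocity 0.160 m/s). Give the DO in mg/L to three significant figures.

DO ≈ 8.33 mg/L

Travel time t = x/v = 4.73 km / (0.160 m/s) = 4730 m / 0.160 m/s = 29560 s = 0.3422 d.
k_d L₀/(k_a−k_d) = 0.428×11.5/(1.28−0.428) = 4.922/0.8520 = 5.777 mg/L.
e^(−k_d t) = e^(−0.428×0.3422) = 0.8638; e^(−k_a t) = e^(−1.28×0.3422) = 0.6453.
D = 5.777 × (0.8638 − 0.6453) + 2.65 × 0.6453 = 1.262 + 1.710 = 2.972 mg/L.
DO = C_s − D = 11.3 − 2.972 = 8.328 mg/L.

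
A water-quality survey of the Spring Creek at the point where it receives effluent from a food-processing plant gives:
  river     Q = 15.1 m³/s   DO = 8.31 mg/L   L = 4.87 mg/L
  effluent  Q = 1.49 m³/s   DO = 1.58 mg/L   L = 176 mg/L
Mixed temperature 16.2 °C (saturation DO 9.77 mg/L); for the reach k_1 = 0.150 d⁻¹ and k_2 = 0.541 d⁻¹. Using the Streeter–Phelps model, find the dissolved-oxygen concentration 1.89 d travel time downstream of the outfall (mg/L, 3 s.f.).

Mixed DO = (15.1×8.31 + 1.49×1.58)/(15.1+1.49) = 127.8/16.59 = 7.706 mg/L.
Mixed L₀ = (15.1×4.87 + 1.49×176)/(16.59) = 335.8/16.59 = 20.24 mg/L.
Initial deficit D₀ = C_s − DO₀ = 9.77 − 7.706 = 2.064 mg/L.
D(1.89) = [0.150×20.24/(0.541−0.150)](e^(−0.150×1.89) − e^(−0.541×1.89)) + 2.064 e^(−0.541×1.89)
= 7.765 × (0.7531 − 0.3597) + 2.064 × 0.3597 = 3.798 mg/L.
DO = 9.77 − 3.798 = 5.972 mg/L.

DO ≈ 5.97 mg/L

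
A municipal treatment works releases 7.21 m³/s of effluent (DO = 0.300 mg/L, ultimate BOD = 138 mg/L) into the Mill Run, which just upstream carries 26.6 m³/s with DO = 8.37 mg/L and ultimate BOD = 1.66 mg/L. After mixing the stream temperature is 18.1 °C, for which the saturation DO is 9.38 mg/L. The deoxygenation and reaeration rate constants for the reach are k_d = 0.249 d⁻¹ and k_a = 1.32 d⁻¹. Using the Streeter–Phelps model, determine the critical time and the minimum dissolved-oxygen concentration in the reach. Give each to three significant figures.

t_c ≈ 1.11 d; minimum DO ≈ 4.98 mg/L

Mixed DO = (26.6×8.37 + 7.21×0.300)/(26.6+7.21) = 224.8/33.81 = 6.649 mg/L.
Mixed L₀ = (26.6×1.66 + 7.21×138)/(33.81) = 1039/33.81 = 30.73 mg/L.
Initial deficit D₀ = C_s − DO₀ = 9.38 − 6.649 = 2.731 mg/L.
t_c = (1/1.071) ln[(1.32/0.249)(1 − 2.731×1.071/(0.249×30.73))] = 0.9337 × ln(3.275) = 1.108 d.
D_c = (0.249/1.32) × 30.73 × e^(−0.249×1.108) = 0.1886 × 30.73 × 0.7589 = 4.400 mg/L.
Minimum DO = 9.38 − 4.400 = 4.980 mg/L.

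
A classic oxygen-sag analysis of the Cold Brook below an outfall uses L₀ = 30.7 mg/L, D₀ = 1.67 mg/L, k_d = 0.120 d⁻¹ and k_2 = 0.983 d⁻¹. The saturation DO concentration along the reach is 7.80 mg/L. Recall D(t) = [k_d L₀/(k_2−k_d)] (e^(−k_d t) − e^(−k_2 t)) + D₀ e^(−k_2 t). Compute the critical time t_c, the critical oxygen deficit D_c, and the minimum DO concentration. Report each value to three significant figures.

t_c ≈ 1.86 d; D_c ≈ 3.00 mg/L; min DO ≈ 4.80 mg/L

t_c = [1/(k_2−k_d)] ln[(k_2/k_d)(1 − D₀(k_2−k_d)/(k_d L₀))]
= [1/(0.983−0.120)] ln[(0.983/0.120)(1 − 1.67×0.8630/(0.120×30.7))]
= (1/0.8630) ln[8.192 × 0.6088] = 1.159 × ln(4.987) = 1.159 × 1.607 = 1.862 d.
L(t_c) = L₀ e^(−k_d t_c) = 30.7 × 0.7998 = 24.55 mg/L, and at the critical point k_2 D_c = k_d L, so D_c = (0.120/0.983) × 24.55 = 2.997 mg/L.
Minimum DO = C_s − D_c = 7.80 − 2.997 = 4.803 mg/L.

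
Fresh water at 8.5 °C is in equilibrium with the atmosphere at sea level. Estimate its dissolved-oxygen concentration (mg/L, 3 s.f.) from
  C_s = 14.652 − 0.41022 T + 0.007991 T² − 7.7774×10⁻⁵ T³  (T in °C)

C_s = 14.652 − 0.41022×8.5 + 0.007991×8.5² − 7.7774×10⁻⁵×8.5³ = 11.69 mg/L.

C_s ≈ 11.7 mg/L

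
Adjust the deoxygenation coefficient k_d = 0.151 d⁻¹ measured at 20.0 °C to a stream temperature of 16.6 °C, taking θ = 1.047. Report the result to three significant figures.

k_d ≈ 0.129 d⁻¹

k_d(T₂) = k_d(T₁) · θ^(T₂−T₁) = 0.151 × 1.047^(16.6−20.0)
= 0.151 × 1.047^-3.40 = 0.151 × 0.8554 = 0.1292 d⁻¹.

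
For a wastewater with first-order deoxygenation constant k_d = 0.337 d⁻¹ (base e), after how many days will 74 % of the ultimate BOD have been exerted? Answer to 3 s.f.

y/L₀ = 1 − e^(−k_d t) = 0.74 ⇒ e^(−k_d t) = 0.260
t = −ln(0.260) / 0.337 = 1.347 / 0.337 = 3.997 d.

t ≈ 4.00 d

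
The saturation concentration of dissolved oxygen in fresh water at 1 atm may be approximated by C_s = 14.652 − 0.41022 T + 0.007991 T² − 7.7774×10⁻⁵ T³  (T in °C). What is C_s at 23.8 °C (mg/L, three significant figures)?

C_s ≈ 8.37 mg/L

C_s = 14.652 − 0.41022×23.8 + 0.007991×23.8² − 7.7774×10⁻⁵×23.8³ = 8.367 mg/L.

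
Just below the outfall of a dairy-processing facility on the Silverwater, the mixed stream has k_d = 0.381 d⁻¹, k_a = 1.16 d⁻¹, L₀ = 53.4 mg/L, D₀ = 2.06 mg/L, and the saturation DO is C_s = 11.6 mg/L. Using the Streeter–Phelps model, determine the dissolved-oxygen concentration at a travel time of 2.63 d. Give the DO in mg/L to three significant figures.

DO ≈ 3.15 mg/L

k_d L₀/(k_a−k_d) = 0.381×53.4/(1.16−0.381) = 20.35/0.7790 = 26.12 mg/L.
e^(−k_d t) = e^(−0.381×2.630) = 0.3671; e^(−k_a t) = e^(−1.16×2.630) = 0.04732.
D = 26.12 × (0.3671 − 0.04732) + 2.06 × 0.04732 = 8.353 + 0.09748 = 8.450 mg/L.
DO = C_s − D = 11.6 − 8.450 = 3.150 mg/L.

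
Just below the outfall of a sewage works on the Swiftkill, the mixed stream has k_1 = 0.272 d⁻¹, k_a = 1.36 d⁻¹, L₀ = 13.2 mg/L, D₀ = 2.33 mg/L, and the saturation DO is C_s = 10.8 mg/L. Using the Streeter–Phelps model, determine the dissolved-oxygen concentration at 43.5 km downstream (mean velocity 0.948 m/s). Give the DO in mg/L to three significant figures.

DO ≈ 8.41 mg/L

Travel time t = x/v = 43.5 km / (0.948 m/s) = 43500 m / 0.948 m/s = 45890 s = 0.5311 d.
k_1 L₀/(k_a−k_1) = 0.272×13.2/(1.36−0.272) = 3.590/1.088 = 3.300 mg/L.
e^(−k_1 t) = e^(−0.272×0.5311) = 0.8655; e^(−k_a t) = e^(−1.36×0.5311) = 0.4856.
D = 3.300 × (0.8655 − 0.4856) + 2.33 × 0.4856 = 1.254 + 1.132 = 2.385 mg/L.
DO = C_s − D = 10.8 − 2.385 = 8.415 mg/L.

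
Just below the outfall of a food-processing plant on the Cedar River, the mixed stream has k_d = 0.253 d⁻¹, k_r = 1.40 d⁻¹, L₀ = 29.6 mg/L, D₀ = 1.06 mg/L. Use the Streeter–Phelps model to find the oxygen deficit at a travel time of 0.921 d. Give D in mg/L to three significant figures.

D ≈ 3.67 mg/L

k_d L₀/(k_r−k_d) = 0.253×29.6/(1.40−0.253) = 7.489/1.147 = 6.529 mg/L.
e^(−k_d t) = e^(−0.253×0.9210) = 0.7921; e^(−k_r t) = e^(−1.40×0.9210) = 0.2754.
D = 6.529 × (0.7921 − 0.2754) + 1.06 × 0.2754 = 3.374 + 0.2920 = 3.666 mg/L.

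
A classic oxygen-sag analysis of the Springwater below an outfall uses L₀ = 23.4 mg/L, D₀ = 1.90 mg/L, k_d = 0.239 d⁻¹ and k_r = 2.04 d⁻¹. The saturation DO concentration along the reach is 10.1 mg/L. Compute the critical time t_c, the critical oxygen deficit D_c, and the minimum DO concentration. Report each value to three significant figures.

t_c ≈ 0.665 d; D_c ≈ 2.34 mg/L; min DO ≈ 7.76 mg/L

With k_r/k_d = 8.536 and 1 − D₀(k_r−k_d)/(k_d L₀) = 0.3881,
t_c = ln(8.536 × 0.3881) / (2.04 − 0.239) = ln(3.313) / 1.801 = 1.198/1.801 = 0.6651 d.
L(t_c) = L₀ e^(−k_d t_c) = 23.4 × 0.8530 = 19.96 mg/L, and at the critical point k_r D_c = k_d L, so D_c = (0.239/2.04) × 19.96 = 2.339 mg/L.
Minimum DO = C_s − D_c = 10.1 − 2.339 = 7.761 mg/L.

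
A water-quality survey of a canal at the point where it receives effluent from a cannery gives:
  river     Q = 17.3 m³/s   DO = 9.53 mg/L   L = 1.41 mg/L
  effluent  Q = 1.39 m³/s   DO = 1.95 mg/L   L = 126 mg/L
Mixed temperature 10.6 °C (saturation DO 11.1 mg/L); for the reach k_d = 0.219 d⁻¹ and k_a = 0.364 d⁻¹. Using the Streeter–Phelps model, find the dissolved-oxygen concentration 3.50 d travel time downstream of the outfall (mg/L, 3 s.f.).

Mixed DO = (17.3×9.53 + 1.39×1.95)/(17.3+1.39) = 167.6/18.69 = 8.966 mg/L.
Mixed L₀ = (17.3×1.41 + 1.39×126)/(18.69) = 199.5/18.69 = 10.68 mg/L.
Initial deficit D₀ = C_s − DO₀ = 11.1 − 8.966 = 2.134 mg/L.
D(3.50) = [0.219×10.68/(0.364−0.219)](e^(−0.219×3.50) − e^(−0.364×3.50)) + 2.134 e^(−0.364×3.50)
= 16.12 × (0.4646 − 0.2797) + 2.134 × 0.2797 = 3.579 mg/L.
DO = 11.1 − 3.579 = 7.521 mg/L.

DO ≈ 7.52 mg/L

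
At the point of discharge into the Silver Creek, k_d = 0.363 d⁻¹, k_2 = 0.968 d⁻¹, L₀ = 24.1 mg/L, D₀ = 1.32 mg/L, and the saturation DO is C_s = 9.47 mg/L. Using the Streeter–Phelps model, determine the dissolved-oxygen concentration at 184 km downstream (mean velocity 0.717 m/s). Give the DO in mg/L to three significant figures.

Travel time t = x/v = 184 km / (0.717 m/s) = 184000 m / 0.717 m/s = 256600 s = 2.970 d.
k_d L₀/(k_2−k_d) = 0.363×24.1/(0.968−0.363) = 8.748/0.6050 = 14.46 mg/L.
e^(−k_d t) = e^(−0.363×2.970) = 0.3402; e^(−k_2 t) = e^(−0.968×2.970) = 0.05641.
D = 14.46 × (0.3402 − 0.05641) + 1.32 × 0.05641 = 4.104 + 0.07446 = 4.178 mg/L.
DO = C_s − D = 9.47 − 4.178 = 5.292 mg/L.

DO ≈ 5.29 mg/L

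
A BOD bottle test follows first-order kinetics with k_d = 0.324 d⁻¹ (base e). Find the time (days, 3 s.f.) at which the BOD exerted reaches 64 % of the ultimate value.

y/L₀ = 1 − e^(−k_d t) = 0.64 ⇒ e^(−k_d t) = 0.360
t = −ln(0.360) / 0.324 = 1.022 / 0.324 = 3.153 d.

t ≈ 3.15 d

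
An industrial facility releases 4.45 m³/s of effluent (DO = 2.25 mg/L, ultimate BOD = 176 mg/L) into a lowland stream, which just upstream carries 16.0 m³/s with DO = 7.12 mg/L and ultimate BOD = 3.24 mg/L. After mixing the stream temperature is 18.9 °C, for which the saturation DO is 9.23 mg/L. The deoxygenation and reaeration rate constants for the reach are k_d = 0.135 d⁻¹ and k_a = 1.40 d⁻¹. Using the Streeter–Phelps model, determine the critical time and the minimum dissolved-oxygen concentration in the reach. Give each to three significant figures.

t_c ≈ 0.822 d; minimum DO ≈ 5.71 mg/L

Mixed DO = (16.0×7.12 + 4.45×2.25)/(16.0+4.45) = 123.9/20.45 = 6.060 mg/L.
Mixed L₀ = (16.0×3.24 + 4.45×176)/(20.45) = 835.0/20.45 = 40.83 mg/L.
Initial deficit D₀ = C_s − DO₀ = 9.23 − 6.060 = 3.170 mg/L.
t_c = (1/1.265) ln[(1.40/0.135)(1 − 3.170×1.265/(0.135×40.83))] = 0.7905 × ln(2.827) = 0.8215 d.
D_c = (0.135/1.40) × 40.83 × e^(−0.135×0.8215) = 0.09643 × 40.83 × 0.8950 = 3.524 mg/L.
Minimum DO = 9.23 − 3.524 = 5.706 mg/L.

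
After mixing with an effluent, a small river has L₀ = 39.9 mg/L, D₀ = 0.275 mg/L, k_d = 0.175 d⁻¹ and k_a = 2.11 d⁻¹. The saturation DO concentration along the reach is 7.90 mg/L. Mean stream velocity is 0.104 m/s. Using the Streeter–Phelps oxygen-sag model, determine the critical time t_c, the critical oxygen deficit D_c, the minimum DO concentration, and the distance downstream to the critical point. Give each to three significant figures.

With k_a/k_d = 12.06 and 1 − D₀(k_a−k_d)/(k_d L₀) = 0.9238,
t_c = ln(12.06 × 0.9238) / (2.11 − 0.175) = ln(11.14) / 1.935 = 2.410/1.935 = 1.246 d.
D_c = (k_d/k_a) L₀ e^(−k_d t_c) = (0.175/2.11) × 39.9 × e^(−0.175×1.246) = 0.08294 × 39.9 × 0.8041 = 2.661 mg/L.
Minimum DO = C_s − D_c = 7.90 − 2.661 = 5.239 mg/L.
x_c = v t_c = 0.104 m/s × 1.246 d × 86400 s/d = 11190 m ≈ 11.2 km.

t_c ≈ 1.25 d; D_c ≈ 2.66 mg/L; min DO ≈ 5.24 mg/L; x_c ≈ 11.2 km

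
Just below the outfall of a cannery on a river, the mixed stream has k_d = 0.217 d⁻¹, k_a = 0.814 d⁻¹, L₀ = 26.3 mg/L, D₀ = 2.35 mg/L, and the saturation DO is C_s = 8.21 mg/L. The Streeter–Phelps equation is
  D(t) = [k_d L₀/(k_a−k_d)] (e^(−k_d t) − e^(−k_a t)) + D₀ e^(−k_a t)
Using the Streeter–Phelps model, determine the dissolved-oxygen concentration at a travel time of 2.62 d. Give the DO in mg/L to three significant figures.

DO ≈ 3.65 mg/L

k_d L₀/(k_a−k_d) = 0.217×26.3/(0.814−0.217) = 5.707/0.5970 = 9.560 mg/L.
e^(−k_d t) = e^(−0.217×2.620) = 0.5664; e^(−k_a t) = e^(−0.814×2.620) = 0.1185.
D = 9.560 × (0.5664 − 0.1185) + 2.35 × 0.1185 = 4.281 + 0.2785 = 4.560 mg/L.
DO = C_s − D = 8.21 − 4.560 = 3.650 mg/L.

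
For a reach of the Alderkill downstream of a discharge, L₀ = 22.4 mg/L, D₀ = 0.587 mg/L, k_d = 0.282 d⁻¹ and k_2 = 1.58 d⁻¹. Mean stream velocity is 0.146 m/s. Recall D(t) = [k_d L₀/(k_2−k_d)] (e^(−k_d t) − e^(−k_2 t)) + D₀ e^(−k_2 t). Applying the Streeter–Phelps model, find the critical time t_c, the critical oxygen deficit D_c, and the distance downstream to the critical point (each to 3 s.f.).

At the critical point dD/dt = 0, so k_d L₀ e^(−k_d t) = k_2 D. Substituting D(t) from the Streeter–Phelps equation and solving for t gives
t_c = ln[(k_2/k_d)(1 − D₀(k_2−k_d)/(k_d L₀))] / (k_2−k_d).
Here k_2−k_d = 1.298 d⁻¹ and 1 − D₀(k_2−k_d)/(k_d L₀) = 1 − 0.587×1.298/(0.282×22.4) = 0.8794, so
t_c = ln(5.603 × 0.8794) / 1.298 = 1.595 / 1.298 = 1.229 d.
L(t_c) = L₀ e^(−k_d t_c) = 22.4 × 0.7072 = 15.84 mg/L, and at the critical point k_2 D_c = k_d L, so D_c = (0.282/1.58) × 15.84 = 2.827 mg/L.
x_c = v t_c = 0.146 m/s × 1.229 d × 86400 s/d = 15500 m ≈ 15.5 km.

t_c ≈ 1.23 d; D_c ≈ 2.83 mg/L; x_c ≈ 15.5 km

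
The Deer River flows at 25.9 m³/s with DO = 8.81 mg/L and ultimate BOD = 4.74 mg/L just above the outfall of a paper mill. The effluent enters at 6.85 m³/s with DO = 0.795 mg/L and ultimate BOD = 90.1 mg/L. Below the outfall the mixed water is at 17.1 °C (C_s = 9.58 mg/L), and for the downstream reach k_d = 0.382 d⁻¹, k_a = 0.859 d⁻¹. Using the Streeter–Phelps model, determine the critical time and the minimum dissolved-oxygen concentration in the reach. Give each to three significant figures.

t_c ≈ 1.39 d; minimum DO ≈ 3.68 mg/L

Mixed DO = (25.9×8.81 + 6.85×0.795)/(25.9+6.85) = 233.6/32.75 = 7.134 mg/L.
Mixed L₀ = (25.9×4.74 + 6.85×90.1)/(32.75) = 740.0/32.75 = 22.59 mg/L.
Initial deficit D₀ = C_s − DO₀ = 9.58 − 7.134 = 2.446 mg/L.
t_c = (1/0.4770) ln[(0.859/0.382)(1 − 2.446×0.4770/(0.382×22.59))] = 2.096 × ln(1.945) = 1.394 d.
D_c = (0.382/0.859) × 22.59 × e^(−0.382×1.394) = 0.4447 × 22.59 × 0.5871 = 5.899 mg/L.
Minimum DO = 9.58 − 5.899 = 3.681 mg/L.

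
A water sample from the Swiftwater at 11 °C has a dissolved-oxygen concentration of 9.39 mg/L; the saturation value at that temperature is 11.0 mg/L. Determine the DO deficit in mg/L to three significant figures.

D ≈ 1.61 mg/L

D = C_s − C = 11.0 − 9.39 = 1.61 mg/L.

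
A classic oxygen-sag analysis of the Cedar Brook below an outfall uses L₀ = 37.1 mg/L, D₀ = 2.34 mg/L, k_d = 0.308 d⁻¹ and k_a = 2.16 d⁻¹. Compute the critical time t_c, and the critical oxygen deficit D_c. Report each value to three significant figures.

t_c ≈ 0.794 d; D_c ≈ 4.14 mg/L

With k_a/k_d = 7.013 and 1 − D₀(k_a−k_d)/(k_d L₀) = 0.6207,
t_c = ln(7.013 × 0.6207) / (2.16 − 0.308) = ln(4.353) / 1.852 = 1.471/1.852 = 0.7942 d.
L(t_c) = L₀ e^(−k_d t_c) = 37.1 × 0.7830 = 29.05 mg/L, and at the critical point k_a D_c = k_d L, so D_c = (0.308/2.16) × 29.05 = 4.142 mg/L.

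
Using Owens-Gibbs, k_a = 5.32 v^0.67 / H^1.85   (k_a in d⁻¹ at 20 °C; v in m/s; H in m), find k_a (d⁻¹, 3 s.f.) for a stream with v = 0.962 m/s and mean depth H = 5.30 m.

k_a ≈ 0.237 d⁻¹

k_a = 5.32 × 0.962^0.67 / 5.30^1.85 = 5.32 × 0.9744 / 21.87 = 0.2370 d⁻¹.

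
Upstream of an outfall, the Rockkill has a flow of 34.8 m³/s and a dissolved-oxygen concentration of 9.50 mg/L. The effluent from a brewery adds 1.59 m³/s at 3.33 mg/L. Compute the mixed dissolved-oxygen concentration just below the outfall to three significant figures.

Flow-weighted mixing: C = (Q_r C_r + Q_w C_w)/(Q_r + Q_w)
= (34.8×9.50 + 1.59×3.33)/(34.8 + 1.59) = 335.9/36.39 = 9.230 mg/L.

9.23 mg/L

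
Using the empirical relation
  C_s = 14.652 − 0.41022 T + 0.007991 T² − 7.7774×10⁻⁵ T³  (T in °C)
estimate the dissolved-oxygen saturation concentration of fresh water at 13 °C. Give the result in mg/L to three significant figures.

C_s ≈ 10.5 mg/L

C_s = 14.652 − 0.41022×13 + 0.007991×13² − 7.7774×10⁻⁵×13³ = 10.50 mg/L.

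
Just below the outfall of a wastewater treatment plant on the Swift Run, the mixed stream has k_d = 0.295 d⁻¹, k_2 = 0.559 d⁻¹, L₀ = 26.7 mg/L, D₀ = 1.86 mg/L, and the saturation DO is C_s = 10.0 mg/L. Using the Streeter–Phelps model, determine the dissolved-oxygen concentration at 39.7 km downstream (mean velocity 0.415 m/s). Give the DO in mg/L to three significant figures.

Travel time t = x/v = 39.7 km / (0.415 m/s) = 39700 m / 0.415 m/s = 95660 s = 1.107 d.
k_d L₀/(k_2−k_d) = 0.295×26.7/(0.559−0.295) = 7.876/0.2640 = 29.84 mg/L.
e^(−k_d t) = e^(−0.295×1.107) = 0.7214; e^(−k_2 t) = e^(−0.559×1.107) = 0.5385.
D = 29.84 × (0.7214 − 0.5385) + 1.86 × 0.5385 = 5.455 + 1.002 = 6.456 mg/L.
DO = C_s − D = 10.0 − 6.456 = 3.544 mg/L.

DO ≈ 3.54 mg/L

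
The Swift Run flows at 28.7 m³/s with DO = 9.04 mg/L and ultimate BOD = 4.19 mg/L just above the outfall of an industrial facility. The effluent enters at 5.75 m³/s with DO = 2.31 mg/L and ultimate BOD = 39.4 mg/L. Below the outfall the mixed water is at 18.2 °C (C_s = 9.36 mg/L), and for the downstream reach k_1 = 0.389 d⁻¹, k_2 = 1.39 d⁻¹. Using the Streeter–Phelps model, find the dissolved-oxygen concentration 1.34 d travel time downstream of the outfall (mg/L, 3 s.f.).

Mixed DO = (28.7×9.04 + 5.75×2.31)/(28.7+5.75) = 272.7/34.45 = 7.917 mg/L.
Mixed L₀ = (28.7×4.19 + 5.75×39.4)/(34.45) = 346.8/34.45 = 10.07 mg/L.
Initial deficit D₀ = C_s − DO₀ = 9.36 − 7.917 = 1.443 mg/L.
D(1.34) = [0.389×10.07/(1.39−0.389)](e^(−0.389×1.34) − e^(−1.39×1.34)) + 1.443 e^(−1.39×1.34)
= 3.912 × (0.5938 − 0.1553) + 1.443 × 0.1553 = 1.940 mg/L.
DO = 9.36 − 1.940 = 7.420 mg/L.

DO ≈ 7.42 mg/L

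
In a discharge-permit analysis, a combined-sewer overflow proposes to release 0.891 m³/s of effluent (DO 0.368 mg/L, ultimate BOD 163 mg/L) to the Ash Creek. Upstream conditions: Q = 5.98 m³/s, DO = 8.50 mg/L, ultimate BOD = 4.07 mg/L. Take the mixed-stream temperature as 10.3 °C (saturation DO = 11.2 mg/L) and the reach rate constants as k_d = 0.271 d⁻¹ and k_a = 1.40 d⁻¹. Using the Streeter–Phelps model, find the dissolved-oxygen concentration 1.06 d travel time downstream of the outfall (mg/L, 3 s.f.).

DO ≈ 7.25 mg/L

Mixed DO = (5.98×8.50 + 0.891×0.368)/(5.98+0.891) = 51.16/6.871 = 7.445 mg/L.
Mixed L₀ = (5.98×4.07 + 0.891×163)/(6.871) = 169.6/6.871 = 24.68 mg/L.
Initial deficit D₀ = C_s − DO₀ = 11.2 − 7.445 = 3.755 mg/L.
D(1.06) = [0.271×24.68/(1.40−0.271)](e^(−0.271×1.06) − e^(−1.40×1.06)) + 3.755 e^(−1.40×1.06)
= 5.924 × (0.7503 − 0.2267) + 3.755 × 0.2267 = 3.953 mg/L.
DO = 11.2 − 3.953 = 7.247 mg/L.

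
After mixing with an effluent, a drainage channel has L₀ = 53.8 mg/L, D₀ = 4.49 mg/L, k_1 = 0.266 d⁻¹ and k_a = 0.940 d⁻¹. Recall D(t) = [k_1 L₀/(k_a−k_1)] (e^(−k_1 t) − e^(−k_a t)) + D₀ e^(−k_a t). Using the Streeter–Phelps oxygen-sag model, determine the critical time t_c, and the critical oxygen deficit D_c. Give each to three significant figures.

At the critical point dD/dt = 0, so k_1 L₀ e^(−k_1 t) = k_a D. Substituting D(t) from the Streeter–Phelps equation and solving for t gives
t_c = ln[(k_a/k_1)(1 − D₀(k_a−k_1)/(k_1 L₀))] / (k_a−k_1).
Here k_a−k_1 = 0.6740 d⁻¹ and 1 − D₀(k_a−k_1)/(k_1 L₀) = 1 − 4.49×0.6740/(0.266×53.8) = 0.7885, so
t_c = ln(3.534 × 0.7885) / 0.6740 = 1.025 / 0.6740 = 1.520 d.
D_c = (k_1/k_a) L₀ e^(−k_1 t_c) = (0.266/0.940) × 53.8 × e^(−0.266×1.520) = 0.2830 × 53.8 × 0.6673 = 10.16 mg/L.

t_c ≈ 1.52 d; D_c ≈ 10.2 mg/L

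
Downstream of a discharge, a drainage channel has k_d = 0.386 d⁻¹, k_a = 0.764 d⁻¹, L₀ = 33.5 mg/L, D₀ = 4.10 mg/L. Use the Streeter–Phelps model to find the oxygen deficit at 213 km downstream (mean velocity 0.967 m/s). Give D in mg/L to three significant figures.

Travel time t = x/v = 213 km / (0.967 m/s) = 213000 m / 0.967 m/s = 220300 s = 2.549 d.
k_d L₀/(k_a−k_d) = 0.386×33.5/(0.764−0.386) = 12.93/0.3780 = 34.21 mg/L.
e^(−k_d t) = e^(−0.386×2.549) = 0.3738; e^(−k_a t) = e^(−0.764×2.549) = 0.1426.
D = 34.21 × (0.3738 − 0.1426) + 4.10 × 0.1426 = 7.909 + 0.5846 = 8.493 mg/L.

D ≈ 8.49 mg/L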